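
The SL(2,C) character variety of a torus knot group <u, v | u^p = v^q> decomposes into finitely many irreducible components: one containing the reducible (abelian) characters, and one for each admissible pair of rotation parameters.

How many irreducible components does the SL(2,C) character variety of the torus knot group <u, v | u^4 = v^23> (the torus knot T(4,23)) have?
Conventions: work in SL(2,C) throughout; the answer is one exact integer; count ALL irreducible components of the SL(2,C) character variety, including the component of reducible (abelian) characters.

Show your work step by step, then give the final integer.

For T(4,23): irreducibility forces the central element u^4 = v^23 to one of +I, -I.
So on each irreducible component the traces are pinned: tr(u) = 2*cos(pi*alpha/4) with 1 <= alpha <= 3, tr(v) = 2*cos(pi*beta/23) with 1 <= beta <= 22.
u^4 = (-1)^alpha I and v^23 = (-1)^beta I must agree, so alpha and beta have equal parity.
Counting: 2 odd alphas x 11 odd betas + 1 even alphas x 11 even betas = 22 + 11 = 33.
That is 33 components of irreducible characters, and with the reducible (abelian) component the total is 34.

34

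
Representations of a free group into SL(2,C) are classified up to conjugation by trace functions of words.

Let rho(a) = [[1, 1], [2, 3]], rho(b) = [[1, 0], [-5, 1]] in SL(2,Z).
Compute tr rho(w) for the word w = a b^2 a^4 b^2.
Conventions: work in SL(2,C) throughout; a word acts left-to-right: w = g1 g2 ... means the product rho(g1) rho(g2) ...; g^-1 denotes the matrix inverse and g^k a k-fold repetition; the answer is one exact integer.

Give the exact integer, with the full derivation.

2144

rho(a) = [[1, 1], [2, 3]]
... * rho(b) = [[1, 0], [-5, 1]]  ->  [[-4, 1], [-13, 3]]
... * rho(b) = [[1, 0], [-5, 1]]  ->  [[-9, 1], [-28, 3]]
... * rho(a) = [[1, 1], [2, 3]]  ->  [[-7, -6], [-22, -19]]
... * rho(a) = [[1, 1], [2, 3]]  ->  [[-19, -25], [-60, -79]]
... * rho(a) = [[1, 1], [2, 3]]  ->  [[-69, -94], [-218, -297]]
... * rho(a) = [[1, 1], [2, 3]]  ->  [[-257, -351], [-812, -1109]]
... * rho(b) = [[1, 0], [-5, 1]]  ->  [[1498, -351], [4733, -1109]]
... * rho(b) = [[1, 0], [-5, 1]]  ->  [[3253, -351], [10278, -1109]]
tr = 3253 + -1109 = 2144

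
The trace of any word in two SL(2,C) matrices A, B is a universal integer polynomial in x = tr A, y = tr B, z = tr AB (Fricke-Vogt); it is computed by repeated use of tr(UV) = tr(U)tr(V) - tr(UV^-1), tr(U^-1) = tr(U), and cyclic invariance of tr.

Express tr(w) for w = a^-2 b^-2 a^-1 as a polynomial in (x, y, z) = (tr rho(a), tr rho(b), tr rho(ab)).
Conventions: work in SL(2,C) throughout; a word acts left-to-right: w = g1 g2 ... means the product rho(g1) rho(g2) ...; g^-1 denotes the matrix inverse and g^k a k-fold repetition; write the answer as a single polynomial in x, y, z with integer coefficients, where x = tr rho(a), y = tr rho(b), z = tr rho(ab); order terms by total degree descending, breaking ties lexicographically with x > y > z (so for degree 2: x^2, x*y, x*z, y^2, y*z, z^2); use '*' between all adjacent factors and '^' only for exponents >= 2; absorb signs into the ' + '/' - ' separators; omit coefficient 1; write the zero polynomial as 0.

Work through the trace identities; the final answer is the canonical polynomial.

x^2*y*z - x^3 - x*y^2 - y*z + 3*x

so trace(b^-1) = trace(b) = y
so trace(b^-1 a) = trace(a) * trace(b) - trace(a b) = x*y - z
trace(a^-1 b^-1) = trace(b^-1) * trace(a) - trace(b^-1 a) = z
so trace(b^-1 a^-2) = trace(a^-1 b^-1) * trace(a) - trace(a^-1 b^-1 a) = x*z - y
reduce: trace(a^-3 b^-1) = trace(b^-1 a^-2) * trace(a) - trace(b^-1 a^-1) = x^2*z - x*y - z
reduce: trace(a^-2) = trace(a^-1) * trace(a) - trace(1) = x^2 - 2
reduce: trace(a^-3) = trace(a^-2) * trace(a) - trace(a^-1) = x^3 - 3*x
reduce: trace(a^-2 b^-2 a^-1) = trace(a^-3 b^-1) * trace(b) - trace(a^-3) = x^2*y*z - x^3 - x*y^2 - y*z + 3*x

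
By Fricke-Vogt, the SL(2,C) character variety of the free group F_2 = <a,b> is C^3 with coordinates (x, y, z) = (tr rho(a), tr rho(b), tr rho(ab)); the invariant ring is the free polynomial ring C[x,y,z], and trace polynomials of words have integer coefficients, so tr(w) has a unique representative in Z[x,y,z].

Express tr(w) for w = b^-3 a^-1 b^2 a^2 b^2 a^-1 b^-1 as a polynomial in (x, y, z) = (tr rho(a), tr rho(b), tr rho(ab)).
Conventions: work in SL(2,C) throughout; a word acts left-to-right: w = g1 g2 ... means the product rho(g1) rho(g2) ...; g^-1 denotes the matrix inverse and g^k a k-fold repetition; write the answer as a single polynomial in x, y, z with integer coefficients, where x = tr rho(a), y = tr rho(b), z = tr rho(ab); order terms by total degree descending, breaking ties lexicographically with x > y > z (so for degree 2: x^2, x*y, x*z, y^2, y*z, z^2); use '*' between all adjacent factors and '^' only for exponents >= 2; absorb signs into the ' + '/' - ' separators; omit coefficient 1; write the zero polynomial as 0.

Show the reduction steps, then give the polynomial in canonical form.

so trace(b^2 a) = trace(b) trace(a b) - trace(a)   [square of b] = y*z - x
reduce: trace(a b a) = trace(a) trace(b a) - trace(b)   [square of a] = x*z - y
trace(a^3 b) = trace(a) trace(a b a) - trace(a b)   [square of a] = x^2*z - x*y - z
so trace(a^2) = trace(a) trace(a) - trace(1)   [square of a] = x^2 - 2
trace(a^3) = trace(a) trace(a^2) - trace(a)   [square of a] = x^3 - 3*x
reduce: trace(a^2 b^2 a) = trace(b) trace(a^3 b) - trace(a^3)   [square of b] = x^2*y*z - x^3 - x*y^2 - y*z + 3*x
trace(b a b a) = trace(b a) trace(b a) - trace(1)   [split at a repeated b] = z^2 - 2
reduce: trace(a^2 b a b) = trace(a) trace(b a b a) - trace(b a b)   [square of a] = x*z^2 - y*z - x
so trace(b^2 a^2 b a) = trace(b) trace(a^2 b a b) - trace(a^2 b a)   [square of b] = x*y*z^2 - x^2*z - y^2*z + z
trace(b^2) = trace(b) trace(b) - trace(1)   [square of b] = y^2 - 2
trace(b a^2 b) = trace(a) trace(b^2 a) - trace(b^2)   [square of a] = x*y*z - x^2 - y^2 + 2
reduce: trace(b^2 a^2 b) = trace(b) trace(b a^2 b) - trace(b a^2)   [square of b] = x*y^2*z - x^2*y - y^3 - x*z + 3*y
trace(a^2 b^2 a^2 b) = trace(a) trace(b^2 a^2 b a) - trace(b^2 a^2 b)   [square of a] = x^2*y*z^2 - x^3*z - 2*x*y^2*z + x^2*y + y^3 + 2*x*z - 3*y
trace(a^2 b^2 a^2) = trace(a) trace(b^2 a^3) - trace(b^2 a^2)   [square of a] = x^3*y*z - x^4 - x^2*y^2 - 2*x*y*z + 4*x^2 + y^2 - 2
so trace(a b^2 a^2 b^2 a) = trace(b) trace(a^2 b^2 a^2 b) - trace(a^2 b^2 a^2)   [square of b] = x^2*y^2*z^2 - 2*x^3*y*z - 2*x*y^3*z + x^4 + 2*x^2*y^2 + y^4 + 4*x*y*z - 4*x^2 - 4*y^2 + 2
so trace(a b a b a b) = trace(a b a b) trace(a b) - trace(b a)   [split at a repeated a] = z^3 - 3*z
trace(b a b a b^2 a) = trace(b) trace(a b a b a b) - trace(a b a b a)   [square of b] = y*z^3 - x*z^2 - 2*y*z + x
so trace(a b a b^2) = trace(b) trace(a b a b) - trace(a b a)   [square of b] = y*z^2 - x*z - y
so trace(b a b a b^2) = trace(b) trace(a b a b^2) - trace(a b a b)   [square of b] = y^2*z^2 - x*y*z - y^2 - z^2 + 2
so trace(a b a b^2 a^2 b) = trace(a) trace(b a b a b^2 a) - trace(b a b a b^2)   [square of a] = x*y*z^3 - x^2*z^2 - y^2*z^2 - x*y*z + x^2 + y^2 + z^2 - 2
so trace(a^3 b a b) = trace(a) trace(a b a b a) - trace(a b a b)   [square of a] = x^2*z^2 - x*y*z - x^2 - z^2 + 2
trace(a^3 b a) = trace(a) trace(b a^3) - trace(b a^2)   [square of a] = x^3*z - x^2*y - 2*x*z + y
trace(a b a b^2 a^2) = trace(b) trace(a^3 b a b) - trace(a^3 b a)   [square of b] = x^2*y*z^2 - x^3*z - x*y^2*z - y*z^2 + 2*x*z + y
so trace(a b^2 a^2 b^2 a b) = trace(b) trace(a b a b^2 a^2 b) - trace(a b a b^2 a^2)   [square of b] = x*y^2*z^3 - 2*x^2*y*z^2 - y^3*z^2 + x^3*z + x^2*y + y^3 + 2*y*z^2 - 2*x*z - 3*y
so trace(a b^2 a^2 b^2 a b^-1) = trace(a b^2 a^2 b^2 a) trace(b) - trace(a b^2 a^2 b^2 a b)   [inverse elimination on b] = x^2*y^3*z^2 - 2*x^3*y^2*z - 2*x*y^4*z - x*y^2*z^3 + x^4*y + 2*x^2*y^3 + 2*x^2*y*z^2 + y^5 + y^3*z^2 - x^3*z + 4*x*y^2*z - 5*x^2*y - 5*y^3 - 2*y*z^2 + 2*x*z + 5*y
reduce: trace(b^2 a^2 b^2 a b^-2 a) = trace(a b^2 a^2 b^2 a b^-1) trace(b) - trace(a b^2 a^2 b^2 a)   [inverse elimination on b] = x^2*y^4*z^2 - 2*x^3*y^3*z - 2*x*y^5*z - x*y^3*z^3 + x^4*y^2 + 2*x^2*y^4 + x^2*y^2*z^2 + y^6 + y^4*z^2 + x^3*y*z + 6*x*y^3*z - x^4 - 7*x^2*y^2 - 6*y^4 - 2*y^2*z^2 - 2*x*y*z + 4*x^2 + 9*y^2 - 2
trace(b^-2 a^-1 b^2 a^2 b^2 a) = trace(b^2 a^2 b^2 a b^-2) trace(a) - trace(b^2 a^2 b^2 a b^-2 a)   [inverse elimination on a] = -x^2*y^4*z^2 + 2*x^3*y^3*z + 2*x*y^5*z + x*y^3*z^3 - x^4*y^2 - 2*x^2*y^4 - x^2*y^2*z^2 - y^6 - y^4*z^2 - 6*x*y^3*z + 6*x^2*y^2 + 6*y^4 + 2*y^2*z^2 + x*y*z - x^2 - 9*y^2 + 2
trace(b^-1 a^-1 b^2 a^2 b^2 a^-1 b^-1) = trace(b^-2 a^-1 b^2 a^2 b^2) trace(a) - trace(b^-2 a^-1 b^2 a^2 b^2 a)   [inverse elimination on a] = x^2*y^4*z^2 - 2*x^3*y^3*z - 2*x*y^5*z - x*y^3*z^3 + x^4*y^2 + 2*x^2*y^4 + x^2*y^2*z^2 + y^6 + y^4*z^2 + 6*x*y^3*z - 6*x^2*y^2 - 6*y^4 - 2*y^2*z^2 + 9*y^2 - 2
trace(b^2 a b) = trace(b) trace(b a b) - trace(b a)   [square of b] = y^2*z - x*y - z
trace(b a^2 b^2 a) = trace(a) trace(b^2 a b a) - trace(b^2 a b)   [square of a] = x*y*z^2 - x^2*z - y^2*z + z
so trace(b a^2 b^2 a^-1) = trace(b a^2 b^2) trace(a) - trace(b a^2 b^2 a)   [inverse elimination on a] = x^2*y^2*z - x^3*y - x*y^3 - x*y*z^2 + y^2*z + 3*x*y - z
so trace(b^2 a^2 b^2 a^-1 b^-1 a) = trace(b^-1 a b^2 a^2 b^2) trace(a) - trace(b^-1 a b^2 a^2 b^2 a)   [inverse elimination on a] = -x^2*y^3*z^2 + 2*x^3*y^2*z + 2*x*y^4*z + x*y^2*z^3 - x^4*y - 2*x^2*y^3 - x^2*y*z^2 - y^5 - y^3*z^2 - 5*x*y^2*z + 5*x^2*y + 5*y^3 + 2*y*z^2 - x*z - 5*y
so trace(b^-1 a^-1 b^2 a^2 b^2 a^-1) = trace(b^2 a^2 b^2 a^-1 b^-1) trace(a) - trace(b^2 a^2 b^2 a^-1 b^-1 a)   [inverse elimination on a] = x^2*y^3*z^2 - x^3*y^2*z - 2*x*y^4*z - x*y^2*z^3 + x^2*y^3 + y^5 + y^3*z^2 + 6*x*y^2*z - 2*x^2*y - 5*y^3 - 2*y*z^2 + 5*y
trace(a^-1 b^2 a^2 b^2 a^-1 b^-3) = trace(b^-1 a^-1 b^2 a^2 b^2 a^-1 b^-1) trace(b) - trace(b^-1 a^-1 b^2 a^2 b^2 a^-1)   [inverse elimination on b] = x^2*y^5*z^2 - 2*x^3*y^4*z - 2*x*y^6*z - x*y^4*z^3 + x^4*y^3 + 2*x^2*y^5 + y^7 + y^5*z^2 + x^3*y^2*z + 8*x*y^4*z + x*y^2*z^3 - 7*x^2*y^3 - 7*y^5 - 3*y^3*z^2 - 6*x*y^2*z + 2*x^2*y + 14*y^3 + 2*y*z^2 - 7*y
so trace(b^-3 a^-1 b^2 a^2 b^2 a^-1 b^-1) = trace(a^-1 b^2 a^2 b^2 a^-1 b^-3) trace(b) - trace(a^-1 b^2 a^2 b^2 a^-1 b^-2)   [inverse elimination on b] = x^2*y^6*z^2 - 2*x^3*y^5*z - 2*x*y^7*z - x*y^5*z^3 + x^4*y^4 + 2*x^2*y^6 - x^2*y^4*z^2 + y^8 + y^6*z^2 + 3*x^3*y^3*z + 10*x*y^5*z + 2*x*y^3*z^3 - x^4*y^2 - 9*x^2*y^4 - x^2*y^2*z^2 - 8*y^6 - 4*y^4*z^2 - 12*x*y^3*z + 8*x^2*y^2 + 20*y^4 + 4*y^2*z^2 - 16*y^2 + 2

x^2*y^6*z^2 - 2*x^3*y^5*z - 2*x*y^7*z - x*y^5*z^3 + x^4*y^4 + 2*x^2*y^6 - x^2*y^4*z^2 + y^8 + y^6*z^2 + 3*x^3*y^3*z + 10*x*y^5*z + 2*x*y^3*z^3 - x^4*y^2 - 9*x^2*y^4 - x^2*y^2*z^2 - 8*y^6 - 4*y^4*z^2 - 12*x*y^3*z + 8*x^2*y^2 + 20*y^4 + 4*y^2*z^2 - 16*y^2 + 2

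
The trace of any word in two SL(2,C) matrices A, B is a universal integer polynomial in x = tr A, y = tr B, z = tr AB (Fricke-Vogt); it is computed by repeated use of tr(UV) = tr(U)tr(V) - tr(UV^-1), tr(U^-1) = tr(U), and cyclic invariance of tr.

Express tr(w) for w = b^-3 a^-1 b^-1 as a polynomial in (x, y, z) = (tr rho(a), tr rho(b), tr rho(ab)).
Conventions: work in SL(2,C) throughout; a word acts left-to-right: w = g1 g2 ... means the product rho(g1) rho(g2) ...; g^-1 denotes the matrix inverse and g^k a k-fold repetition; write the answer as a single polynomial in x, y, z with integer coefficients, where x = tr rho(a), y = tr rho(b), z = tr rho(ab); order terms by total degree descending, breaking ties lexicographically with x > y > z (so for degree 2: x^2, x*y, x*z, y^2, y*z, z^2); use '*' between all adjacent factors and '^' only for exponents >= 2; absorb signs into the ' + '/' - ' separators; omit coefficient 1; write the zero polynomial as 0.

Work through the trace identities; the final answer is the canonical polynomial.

reduce: trace(b^-1) = trace(b) = y
trace(b^-2) = trace(b^-1) trace(b) - trace(1) = y^2 - 2
reduce: trace(a b^-1) = trace(a) trace(b) - trace(a b) = x*y - z
so trace(b^-2 a) = trace(a b^-1) trace(b) - trace(a) = x*y^2 - y*z - x
trace(a^-1 b^-2) = trace(b^-2) trace(a) - trace(b^-2 a) = y*z - x
reduce: trace(b^-3 a^-1) = trace(a^-1 b^-2) trace(b) - trace(a^-1 b^-1) = y^2*z - x*y - z
so trace(b^-3 a^-1 b^-1) = trace(b^-3 a^-1) trace(b) - trace(b^-3 a^-1 b) = y^3*z - x*y^2 - 2*y*z + x

y^3*z - x*y^2 - 2*y*z + x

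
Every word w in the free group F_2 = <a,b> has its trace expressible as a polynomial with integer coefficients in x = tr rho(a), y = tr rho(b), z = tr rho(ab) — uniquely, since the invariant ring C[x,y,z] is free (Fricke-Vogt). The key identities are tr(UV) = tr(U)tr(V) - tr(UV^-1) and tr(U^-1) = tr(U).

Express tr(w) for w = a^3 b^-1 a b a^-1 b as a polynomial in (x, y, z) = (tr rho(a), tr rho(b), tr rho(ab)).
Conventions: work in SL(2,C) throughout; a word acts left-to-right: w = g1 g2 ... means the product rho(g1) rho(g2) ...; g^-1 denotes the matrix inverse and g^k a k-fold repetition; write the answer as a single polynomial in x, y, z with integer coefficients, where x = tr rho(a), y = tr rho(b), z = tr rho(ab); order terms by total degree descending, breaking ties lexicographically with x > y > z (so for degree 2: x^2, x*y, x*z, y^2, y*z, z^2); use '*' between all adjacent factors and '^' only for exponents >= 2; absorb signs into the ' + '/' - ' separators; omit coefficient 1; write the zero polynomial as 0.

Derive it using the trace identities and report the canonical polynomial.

trace(b^2 a) = trace(b) trace(a b) - trace(a) = y*z - x
so trace(b^2) = trace(b) trace(b) - trace(1) = y^2 - 2
reduce: trace(a b^2 a) = trace(a) trace(b^2 a) - trace(b^2) = x*y*z - x^2 - y^2 + 2
so trace(a b^2 a^2) = trace(a) trace(a b^2 a) - trace(a b^2) = x^2*y*z - x^3 - x*y^2 - y*z + 3*x
reduce: trace(b a^4 b) = trace(a) trace(a b^2 a^2) - trace(a b^2 a) = x^3*y*z - x^4 - x^2*y^2 - 2*x*y*z + 4*x^2 + y^2 - 2
so trace(b a b a) = trace(a b) trace(a b) - trace(1)   [split at repeated a] = z^2 - 2
reduce: trace(b a b a^2) = trace(a) trace(b a b a) - trace(b a b) = x*z^2 - y*z - x
reduce: trace(b a b a^3) = trace(a) trace(b a b a^2) - trace(b a b a) = x^2*z^2 - x*y*z - x^2 - z^2 + 2
reduce: trace(b a^4 b a) = trace(a) trace(b a b a^3) - trace(b a b a^2) = x^3*z^2 - x^2*y*z - x^3 - 2*x*z^2 + y*z + 3*x
trace(a b a^-1 b a^3) = trace(b a^4 b) trace(a) - trace(b a^4 b a) = x^4*y*z - x^5 - x^3*y^2 - x^3*z^2 - x^2*y*z + 5*x^3 + x*y^2 + 2*x*z^2 - y*z - 5*x
so trace(a b a) = trace(a) trace(b a) - trace(b) = x*z - y
trace(a b a^2) = trace(a) trace(a b a) - trace(a b) = x^2*z - x*y - z
trace(a^3 b a) = trace(a) trace(a b a^2) - trace(a b a) = x^3*z - x^2*y - 2*x*z + y
trace(b a^3 b a b) = trace(b) trace(a^3 b a b) - trace(a^3 b a) = x^2*y*z^2 - x^3*z - x*y^2*z - y*z^2 + 2*x*z + y
trace(b a b a b a) = trace(b a) trace(b a b a) - trace(b^-1 a^-1)   [split at repeated b] = z^3 - 3*z
trace(b a b a b) = trace(b) trace(a b a b) - trace(a b a) = y*z^2 - x*z - y
trace(a b a b a b a) = trace(a) trace(b a b a b a) - trace(b a b a b) = x*z^3 - y*z^2 - 2*x*z + y
so trace(b a^3 b a b a) = trace(a) trace(a b a b a b a) - trace(a b a b a b) = x^2*z^3 - x*y*z^2 - 2*x^2*z - z^3 + x*y + 3*z
reduce: trace(a b a^-1 b a^3 b) = trace(b a^3 b a b) trace(a) - trace(b a^3 b a b a) = x^3*y*z^2 - x^4*z - x^2*y^2*z - x^2*z^3 + 4*x^2*z + z^3 - 3*z
trace(a^3 b^-1 a b a^-1 b) = trace(a b a^-1 b a^3) trace(b) - trace(a b a^-1 b a^3 b) = x^4*y^2*z - x^5*y - x^3*y^3 - 2*x^3*y*z^2 + x^4*z + x^2*z^3 + 5*x^3*y + x*y^3 + 2*x*y*z^2 - 4*x^2*z - y^2*z - z^3 - 5*x*y + 3*z

x^4*y^2*z - x^5*y - x^3*y^3 - 2*x^3*y*z^2 + x^4*z + x^2*z^3 + 5*x^3*y + x*y^3 + 2*x*y*z^2 - 4*x^2*z - y^2*z - z^3 - 5*x*y + 3*z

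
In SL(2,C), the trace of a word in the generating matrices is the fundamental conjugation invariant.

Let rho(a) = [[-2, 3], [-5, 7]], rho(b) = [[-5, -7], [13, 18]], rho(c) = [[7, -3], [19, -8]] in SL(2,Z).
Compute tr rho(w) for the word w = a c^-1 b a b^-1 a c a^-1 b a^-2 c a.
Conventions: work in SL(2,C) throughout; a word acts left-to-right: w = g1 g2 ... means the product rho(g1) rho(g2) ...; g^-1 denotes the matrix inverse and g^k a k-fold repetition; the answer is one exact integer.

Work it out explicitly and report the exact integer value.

-33743399429

rho(a) = [[-2, 3], [-5, 7]]
... * rho(c^-1) = [[-8, 3], [-19, 7]]  ->  [[-41, 15], [-93, 34]]
... * rho(b) = [[-5, -7], [13, 18]]  ->  [[400, 557], [907, 1263]]
... * rho(a) = [[-2, 3], [-5, 7]]  ->  [[-3585, 5099], [-8129, 11562]]
... * rho(b^-1) = [[18, 7], [-13, -5]]  ->  [[-130817, -50590], [-296628, -114713]]
... * rho(a) = [[-2, 3], [-5, 7]]  ->  [[514584, -746581], [1166821, -1692875]]
... * rho(c) = [[7, -3], [19, -8]]  ->  [[-10582951, 4428896], [-23996878, 10042537]]
... * rho(a^-1) = [[7, -3], [5, -2]]  ->  [[-51936177, 22891061], [-117765461, 51905560]]
... * rho(b) = [[-5, -7], [13, 18]]  ->  [[557264678, 775592337], [1263599585, 1758658307]]
... * rho(a^-1) = [[7, -3], [5, -2]]  ->  [[7778814431, -3222978708], [17638488630, -7308115369]]
... * rho(a^-1) = [[7, -3], [5, -2]]  ->  [[38336807477, -16890485877], [86928843565, -38299235152]]
... * rho(c) = [[7, -3], [19, -8]]  ->  [[-52561579324, 20113464585], [-119183562933, 45607350521]]
... * rho(a) = [[-2, 3], [-5, 7]]  ->  [[4555835723, -16890485877], [10330373261, -38299235152]]
tr = 4555835723 + -38299235152 = -33743399429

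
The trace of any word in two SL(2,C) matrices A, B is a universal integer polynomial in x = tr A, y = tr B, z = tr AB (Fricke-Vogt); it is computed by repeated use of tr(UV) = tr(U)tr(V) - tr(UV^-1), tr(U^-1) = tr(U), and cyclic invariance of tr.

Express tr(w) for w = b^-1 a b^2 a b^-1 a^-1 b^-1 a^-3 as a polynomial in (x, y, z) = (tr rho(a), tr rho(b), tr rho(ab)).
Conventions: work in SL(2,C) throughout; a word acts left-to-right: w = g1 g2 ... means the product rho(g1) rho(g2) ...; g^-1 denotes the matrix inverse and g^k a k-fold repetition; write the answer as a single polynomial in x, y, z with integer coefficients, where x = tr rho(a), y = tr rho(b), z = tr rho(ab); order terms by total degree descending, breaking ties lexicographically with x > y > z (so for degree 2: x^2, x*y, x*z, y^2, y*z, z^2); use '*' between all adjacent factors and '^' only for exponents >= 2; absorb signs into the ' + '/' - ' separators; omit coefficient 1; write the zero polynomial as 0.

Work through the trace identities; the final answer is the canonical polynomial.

x^3*y^2*z^3 - 2*x^4*y*z^2 - 2*x^2*y^3*z^2 - x^2*y*z^4 + x^5*z + 2*x^3*y^2*z + x^3*z^3 + x*y^4*z + 6*x^2*y*z^2 + y^3*z^2 + y*z^4 - 5*x^3*z - 4*x*y^2*z - x*z^3 - x^2*y - y^3 - 5*y*z^2 + 5*x*z + 3*y

tr(a b a) = tr(a) * tr(b a) - tr(b)  (reduce the a square) = x*z - y
tr(a b a b) = tr(b a) * tr(b a) - tr(1)  (split on b) = z^2 - 2
tr(b^-1 a b a) = tr(a b a) * tr(b) - tr(a b a b)  (eliminate b^-1) = x*y*z - y^2 - z^2 + 2
tr(b^-1 a b a^-1) = tr(b^-1 a b) * tr(a) - tr(b^-1 a b a)  (eliminate a^-1) = -x*y*z + x^2 + y^2 + z^2 - 2
tr(a^-1 b^-1 a b a^-1) = tr(b^-1 a b a^-1) * tr(a) - tr(b^-1 a b)  (eliminate a^-1) = -x^2*y*z + x^3 + x*y^2 + x*z^2 - 3*x
tr(a^-3 b^-1 a b) = tr(a^-1 b^-1 a b a^-1) * tr(a) - tr(a^-1 b^-1 a b)  (eliminate a^-1) = -x^3*y*z + x^4 + x^2*y^2 + x^2*z^2 + x*y*z - 4*x^2 - y^2 - z^2 + 2
tr(b^2) = tr(b) * tr(b) - tr(1)  (reduce the b square) = y^2 - 2
tr(a b^2) = tr(b) * tr(a b) - tr(a)  (reduce the b square) = y*z - x
tr(b a b^2) = tr(b) * tr(a b^2) - tr(a b)  (reduce the b square) = y^2*z - x*y - z
tr(b a b^2 a) = tr(b) * tr(a b a b) - tr(a b a)  (reduce the b square) = y*z^2 - x*z - y
tr(a b^2 a^-1 b) = tr(b a b^2) * tr(a) - tr(b a b^2 a)  (eliminate a^-1) = x*y^2*z - x^2*y - y*z^2 + y
tr(a^-1 b^-1 a b^2) = tr(a b^2 a^-1) * tr(b) - tr(a b^2 a^-1 b)  (eliminate b^-1) = -x*y^2*z + x^2*y + y^3 + y*z^2 - 3*y
tr(a^-2 b^-1 a b^2) = tr(a^-1 b^-1 a b^2) * tr(a) - tr(a^-1 b^-1 a b^2 a)  (eliminate a^-1) = -x^2*y^2*z + x^3*y + x*y^3 + x*y*z^2 - 3*x*y - z
tr(a b^2 a b a) = tr(a) * tr(b^2 a b a) - tr(b^2 a b)  (reduce the a square) = x*y*z^2 - x^2*z - y^2*z + z
tr(a b a b a b) = tr(b a) * tr(b a b a) - tr(b^-1 a^-1)  (split on b) = z^3 - 3*z
tr(a b a b a) = tr(a) * tr(b a b a) - tr(b a b)  (reduce the a square) = x*z^2 - y*z - x
tr(a b^2 a b a b) = tr(b) * tr(a b a b a b) - tr(a b a b a)  (reduce the b square) = y*z^3 - x*z^2 - 2*y*z + x
tr(b^2 a b a b^-1 a) = tr(a b^2 a b a) * tr(b) - tr(a b^2 a b a b)  (eliminate b^-1) = x*y^2*z^2 - x^2*y*z - y^3*z - y*z^3 + x*z^2 + 3*y*z - x
tr(b^2 a b a b^-1 a^-1) = tr(b^2 a b a b^-1) * tr(a) - tr(b^2 a b a b^-1 a)  (eliminate a^-1) = -x*y^2*z^2 + x^2*y*z + y^3*z + y*z^3 - 3*y*z - x
tr(a^2) = tr(a) * tr(a) - tr(1)  (reduce the a square) = x^2 - 2
tr(a b^2 a) = tr(b) * tr(a^2 b) - tr(a^2)  (reduce the b square) = x*y*z - x^2 - y^2 + 2
tr(b a b^2 a b) = tr(b) * tr(a b^2 a b) - tr(a b^2 a)  (reduce the b square) = y^2*z^2 - 2*x*y*z + x^2 - 2
tr(a^-1 b a b^2 a b) = tr(b a b^2 a b) * tr(a) - tr(b a b^2 a b a)  (eliminate a^-1) = x*y^2*z^2 - 2*x^2*y*z - y*z^3 + x^3 + x*z^2 + 2*y*z - 3*x
tr(a^2 b a) = tr(a) * tr(a b a) - tr(a b)  (reduce the a square) = x^2*z - x*y - z
tr(a b a b^2 a) = tr(b) * tr(a^2 b a b) - tr(a^2 b a)  (reduce the b square) = x*y*z^2 - x^2*z - y^2*z + z
tr(b a b^2 a b a b) = tr(b) * tr(a b a b^2 a b) - tr(a b a b^2 a)  (reduce the b square) = y^2*z^3 - 2*x*y*z^2 + x^2*z - y^2*z + x*y - z
tr(a b a b a b a b) = tr(a b a b a b) * tr(a b) - tr(b a b a)  (split on a) = z^4 - 4*z^2 + 2
tr(a b a b a b a) = tr(a) * tr(b a b a b a) - tr(b a b a b)  (reduce the a square) = x*z^3 - y*z^2 - 2*x*z + y
tr(b a b^2 a b a b a) = tr(b) * tr(a b a b a b a b) - tr(a b a b a b a)  (reduce the b square) = y*z^4 - x*z^3 - 3*y*z^2 + 2*x*z + y
tr(a^-1 b a b^2 a b a b) = tr(b a b^2 a b a b) * tr(a) - tr(b a b^2 a b a b a)  (eliminate a^-1) = x*y^2*z^3 - 2*x^2*y*z^2 - y*z^4 + x^3*z - x*y^2*z + x*z^3 + x^2*y + 3*y*z^2 - 3*x*z - y
tr(a^-2 b a b^2 a b a b) = tr(a^-1 b a b^2 a b a b) * tr(a) - tr(a^-1 b a b^2 a b a b a)  (eliminate a^-1) = x^2*y^2*z^3 - 2*x^3*y*z^2 - x*y*z^4 + x^4*z - x^2*y^2*z + x^2*z^3 - y^2*z^3 + x^3*y + 5*x*y*z^2 - 4*x^2*z + y^2*z - 2*x*y + z
tr(a b^2 a b a b^-1 a^-2 b) = tr(a^-2 b a b^2 a b a) * tr(b) - tr(a^-2 b a b^2 a b a b)  (eliminate b^-1) = -x^2*y^2*z^3 + 2*x^3*y*z^2 + x*y^3*z^2 + x*y*z^4 - x^4*z - x^2*y^2*z - x^2*z^3 - 4*x*y*z^2 + 4*x^2*z + y^2*z - x*y - z
tr(a^-1 b^-1 a b^2 a b a b^-1 a^-1) = tr(a b^2 a b a b^-1 a^-2) * tr(b) - tr(a b^2 a b a b^-1 a^-2 b)  (eliminate b^-1) = x^2*y^2*z^3 - 2*x^3*y*z^2 - 2*x*y^3*z^2 - x*y*z^4 + x^4*z + 2*x^2*y^2*z + x^2*z^3 + y^4*z + y^2*z^3 + 4*x*y*z^2 - 4*x^2*z - 4*y^2*z + z
tr(a b a b^2 a b a) = tr(a) * tr(b a b^2 a b a) - tr(b a b^2 a b)  (reduce the a square) = x*y*z^3 - x^2*z^2 - y^2*z^2 + 2
tr(b a b^2 a b a b^-1 a) = tr(a b a b^2 a b a) * tr(b) - tr(a b a b^2 a b a b)  (eliminate b^-1) = x*y^2*z^3 - x^2*y*z^2 - y^3*z^2 - y*z^4 + x*z^3 + 3*y*z^2 - 2*x*z + y
tr(a b^2 a b a b^-1 a^-1 b) = tr(b a b^2 a b a b^-1) * tr(a) - tr(b a b^2 a b a b^-1 a)  (eliminate a^-1) = -x*y^2*z^3 + 2*x^2*y*z^2 + y^3*z^2 + y*z^4 - x^3*z - x*y^2*z - x*z^3 - 3*y*z^2 + 3*x*z - y
tr(a^-1 b^-1 a b^2 a b a b^-1) = tr(a b^2 a b a b^-1 a^-1) * tr(b) - tr(a b^2 a b a b^-1 a^-1 b)  (eliminate b^-1) = x*y^2*z^3 - 2*x^2*y*z^2 - y^3*z^2 - y*z^4 + x^3*z + x*y^2*z + x*z^3 + 4*y*z^2 - 3*x*z - y
tr(b^-1 a^-3 b^-1 a b^2 a b a) = tr(a^-1 b^-1 a b^2 a b a b^-1 a^-1) * tr(a) - tr(a^-1 b^-1 a b^2 a b a b^-1)  (eliminate a^-1) = x^3*y^2*z^3 - 2*x^4*y*z^2 - 2*x^2*y^3*z^2 - x^2*y*z^4 + x^5*z + 2*x^3*y^2*z + x^3*z^3 + x*y^4*z + 6*x^2*y*z^2 + y^3*z^2 + y*z^4 - 5*x^3*z - 5*x*y^2*z - x*z^3 - 4*y*z^2 + 4*x*z + y
tr(a^-1 b^-1 a^-3 b^-1 a b^2 a b) = tr(b^-1 a^-3 b^-1 a b^2 a b) * tr(a) - tr(b^-1 a^-3 b^-1 a b^2 a b a)  (eliminate a^-1) = -x^3*y^2*z^3 + 2*x^4*y*z^2 + 2*x^2*y^3*z^2 + x^2*y*z^4 - x^5*z - 3*x^3*y^2*z - x^3*z^3 - x*y^4*z + x^4*y + x^2*y^3 - 5*x^2*y*z^2 - y^3*z^2 - y*z^4 + 5*x^3*z + 5*x*y^2*z + x*z^3 - 3*x^2*y + 4*y*z^2 - 5*x*z - y
tr(b^-1 a b^2 a b^-1 a^-1 b^-1 a^-3) = tr(a^-1 b^-1 a^-3 b^-1 a b^2 a) * tr(b) - tr(a^-1 b^-1 a^-3 b^-1 a b^2 a b)  (eliminate b^-1) = x^3*y^2*z^3 - 2*x^4*y*z^2 - 2*x^2*y^3*z^2 - x^2*y*z^4 + x^5*z + 2*x^3*y^2*z + x^3*z^3 + x*y^4*z + 6*x^2*y*z^2 + y^3*z^2 + y*z^4 - 5*x^3*z - 4*x*y^2*z - x*z^3 - x^2*y - y^3 - 5*y*z^2 + 5*x*z + 3*y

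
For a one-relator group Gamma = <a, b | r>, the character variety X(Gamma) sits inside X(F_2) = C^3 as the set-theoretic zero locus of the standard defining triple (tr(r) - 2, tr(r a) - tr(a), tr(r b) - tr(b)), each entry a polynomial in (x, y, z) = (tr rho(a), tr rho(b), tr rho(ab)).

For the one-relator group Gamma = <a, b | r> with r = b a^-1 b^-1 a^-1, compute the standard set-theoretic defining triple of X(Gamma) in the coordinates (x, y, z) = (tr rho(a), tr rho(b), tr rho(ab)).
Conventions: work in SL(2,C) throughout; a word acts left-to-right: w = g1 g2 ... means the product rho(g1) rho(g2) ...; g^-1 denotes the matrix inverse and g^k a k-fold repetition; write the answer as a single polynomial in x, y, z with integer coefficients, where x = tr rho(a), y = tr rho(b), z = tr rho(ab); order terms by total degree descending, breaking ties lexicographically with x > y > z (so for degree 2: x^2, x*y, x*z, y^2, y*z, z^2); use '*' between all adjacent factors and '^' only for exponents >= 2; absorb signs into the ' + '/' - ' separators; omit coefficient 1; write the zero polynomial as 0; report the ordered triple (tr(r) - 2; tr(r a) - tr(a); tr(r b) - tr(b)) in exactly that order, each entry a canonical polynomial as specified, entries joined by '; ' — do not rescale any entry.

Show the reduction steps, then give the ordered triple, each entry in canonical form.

trace(a^-1 b) = trace(b) * trace(a) - trace(b a)  (eliminate a^-1) = x*y - z
trace(a^-1 b a^-1) = trace(a^-1 b) * trace(a) - trace(a^-1 b a)  (eliminate a^-1) = x^2*y - x*z - y
so trace(b^2) = trace(b) * trace(b) - trace(1)  (reduce the b square) = y^2 - 2
reduce: trace(b^2 a) = trace(b) * trace(a b) - trace(a)  (reduce the b square) = y*z - x
so trace(b a^-1 b) = trace(b^2) * trace(a) - trace(b^2 a)  (eliminate a^-1) = x*y^2 - y*z - x
trace(b a b a) = trace(a b) * trace(a b) - trace(1)  (split on a) = z^2 - 2
trace(b a^-1 b a) = trace(b a b) * trace(a) - trace(b a b a)  (eliminate a^-1) = x*y*z - x^2 - z^2 + 2
reduce: trace(a^-1 b a^-1 b) = trace(b a^-1 b) * trace(a) - trace(b a^-1 b a)  (eliminate a^-1) = x^2*y^2 - 2*x*y*z + z^2 - 2
trace(b a^-1 b^-1 a^-1) = trace(a^-1 b a^-1) * trace(b) - trace(a^-1 b a^-1 b)  (eliminate b^-1) = x*y*z - y^2 - z^2 + 2
trace(a^2 b) = trace(a) * trace(b a) - trace(b) = x*z - y
trace(a^2) = trace(a) * trace(a) - trace(1) = x^2 - 2
trace(a b^2 a) = trace(b) * trace(a^2 b) - trace(a^2) = x*y*z - x^2 - y^2 + 2
reduce: trace(a b^2 a b) = trace(b) * trace(a b a b) - trace(a b a) = y*z^2 - x*z - y
reduce: trace(b^-1 a b^2 a) = trace(a b^2 a) * trace(b) - trace(a b^2 a b) = x*y^2*z - x^2*y - y^3 - y*z^2 + x*z + 3*y
so trace(b^2 a^-1 b^-1 a) = trace(b^-1 a b^2) * trace(a) - trace(b^-1 a b^2 a) = -x*y^2*z + x^2*y + y^3 + y*z^2 - 3*y
trace(b a^-1 b^-1 a^-1 b) = trace(b^2 a^-1 b^-1) * trace(a) - trace(b^2 a^-1 b^-1 a) = x*y^2*z - y^3 - y*z^2 - x*z + 3*y
assemble the triple (trace(r) - 2; trace(r a) - x; trace(r b) - y)

x*y*z - y^2 - z^2; 0; x*y^2*z - y^3 - y*z^2 - x*z + 2*y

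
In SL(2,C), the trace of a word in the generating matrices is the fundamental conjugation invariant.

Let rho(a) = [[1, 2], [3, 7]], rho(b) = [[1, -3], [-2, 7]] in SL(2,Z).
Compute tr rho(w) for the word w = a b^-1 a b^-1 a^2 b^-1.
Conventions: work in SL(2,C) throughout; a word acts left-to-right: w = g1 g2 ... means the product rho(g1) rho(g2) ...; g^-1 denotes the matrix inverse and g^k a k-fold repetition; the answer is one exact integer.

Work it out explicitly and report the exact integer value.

151208

rho(a) = [[1, 2], [3, 7]]
... * rho(b^-1) = [[7, 3], [2, 1]]  ->  [[11, 5], [35, 16]]
... * rho(a) = [[1, 2], [3, 7]]  ->  [[26, 57], [83, 182]]
... * rho(b^-1) = [[7, 3], [2, 1]]  ->  [[296, 135], [945, 431]]
... * rho(a) = [[1, 2], [3, 7]]  ->  [[701, 1537], [2238, 4907]]
... * rho(a) = [[1, 2], [3, 7]]  ->  [[5312, 12161], [16959, 38825]]
... * rho(b^-1) = [[7, 3], [2, 1]]  ->  [[61506, 28097], [196363, 89702]]
tr = 61506 + 89702 = 151208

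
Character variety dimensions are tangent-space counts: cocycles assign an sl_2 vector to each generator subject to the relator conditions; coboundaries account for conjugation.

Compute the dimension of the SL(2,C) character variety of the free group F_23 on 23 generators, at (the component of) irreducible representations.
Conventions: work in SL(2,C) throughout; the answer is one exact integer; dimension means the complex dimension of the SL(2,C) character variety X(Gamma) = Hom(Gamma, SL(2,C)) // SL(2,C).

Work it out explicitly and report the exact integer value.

66

Gamma = F_23 has 23 generators and no relators.
A cocycle picks one sl_2 vector per generator freely, giving dim Z^1 = 3*23 = 69.
dim B^1 = 3: the coboundary map is injective because an irreducible image has centralizer 0 in sl_2.
dim H^1 = 69 - 3 = 66, which is dim X.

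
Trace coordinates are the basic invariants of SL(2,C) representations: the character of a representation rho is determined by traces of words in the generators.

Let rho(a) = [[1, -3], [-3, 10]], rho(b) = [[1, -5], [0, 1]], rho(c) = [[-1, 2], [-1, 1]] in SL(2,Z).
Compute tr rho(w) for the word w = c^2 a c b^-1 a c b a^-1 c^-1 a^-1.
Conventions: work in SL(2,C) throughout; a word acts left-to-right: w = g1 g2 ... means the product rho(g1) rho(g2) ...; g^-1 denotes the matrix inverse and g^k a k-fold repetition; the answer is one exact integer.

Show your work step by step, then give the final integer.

-240

rho(c) = [[-1, 2], [-1, 1]]
... * rho(c) = [[-1, 2], [-1, 1]]  ->  [[-1, 0], [0, -1]]
... * rho(a) = [[1, -3], [-3, 10]]  ->  [[-1, 3], [3, -10]]
... * rho(c) = [[-1, 2], [-1, 1]]  ->  [[-2, 1], [7, -4]]
... * rho(b^-1) = [[1, 5], [0, 1]]  ->  [[-2, -9], [7, 31]]
... * rho(a) = [[1, -3], [-3, 10]]  ->  [[25, -84], [-86, 289]]
... * rho(c) = [[-1, 2], [-1, 1]]  ->  [[59, -34], [-203, 117]]
... * rho(b) = [[1, -5], [0, 1]]  ->  [[59, -329], [-203, 1132]]
... * rho(a^-1) = [[10, 3], [3, 1]]  ->  [[-397, -152], [1366, 523]]
... * rho(c^-1) = [[1, -2], [1, -1]]  ->  [[-549, 946], [1889, -3255]]
... * rho(a^-1) = [[10, 3], [3, 1]]  ->  [[-2652, -701], [9125, 2412]]
tr = -2652 + 2412 = -240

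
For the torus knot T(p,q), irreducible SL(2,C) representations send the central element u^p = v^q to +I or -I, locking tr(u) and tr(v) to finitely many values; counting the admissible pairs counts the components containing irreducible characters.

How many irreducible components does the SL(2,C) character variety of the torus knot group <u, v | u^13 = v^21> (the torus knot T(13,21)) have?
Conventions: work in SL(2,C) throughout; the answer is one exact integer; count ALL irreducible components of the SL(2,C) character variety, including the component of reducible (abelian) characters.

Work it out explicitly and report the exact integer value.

Gamma = < u, v | u^13 = v^21 > (torus knot T(13,21)); the central element u^13 = v^21 acts as +I or -I in any irreducible SL(2,C) representation.
On an irreducible component, tr(u) is locked at 2*cos(pi*alpha/13) for some alpha in 1..12, and tr(v) at 2*cos(pi*beta/21) for some beta in 1..20.
u^13 = (-1)^alpha I and v^21 = (-1)^beta I must agree, so alpha and beta have equal parity.
count pairs: odd alpha (6 choices) x odd beta (10), plus even alpha (6) x even beta (10): 6*10 + 6*10 = 120.
That is 120 components of irreducible characters, and with the reducible (abelian) component the total is 121.

121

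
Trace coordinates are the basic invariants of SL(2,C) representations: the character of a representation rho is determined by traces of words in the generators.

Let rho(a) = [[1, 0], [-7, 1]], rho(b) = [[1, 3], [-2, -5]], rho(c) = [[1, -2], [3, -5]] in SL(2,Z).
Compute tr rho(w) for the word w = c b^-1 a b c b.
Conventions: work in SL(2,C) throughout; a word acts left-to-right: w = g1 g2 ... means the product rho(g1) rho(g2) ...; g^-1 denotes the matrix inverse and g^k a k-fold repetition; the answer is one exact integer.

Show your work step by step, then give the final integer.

12658

rho(c) = [[1, -2], [3, -5]]
... * rho(b^-1) = [[-5, -3], [2, 1]]  ->  [[-9, -5], [-25, -14]]
... * rho(a) = [[1, 0], [-7, 1]]  ->  [[26, -5], [73, -14]]
... * rho(b) = [[1, 3], [-2, -5]]  ->  [[36, 103], [101, 289]]
... * rho(c) = [[1, -2], [3, -5]]  ->  [[345, -587], [968, -1647]]
... * rho(b) = [[1, 3], [-2, -5]]  ->  [[1519, 3970], [4262, 11139]]
tr = 1519 + 11139 = 12658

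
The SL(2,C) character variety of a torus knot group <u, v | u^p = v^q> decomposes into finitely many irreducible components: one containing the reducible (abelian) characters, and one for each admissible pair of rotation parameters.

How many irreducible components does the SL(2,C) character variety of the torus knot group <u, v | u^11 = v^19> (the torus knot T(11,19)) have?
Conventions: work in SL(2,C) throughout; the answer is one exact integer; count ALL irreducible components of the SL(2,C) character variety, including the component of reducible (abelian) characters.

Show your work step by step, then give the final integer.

For T(11,19): irreducibility forces the central element u^11 = v^19 to one of +I, -I.
So on each irreducible component the traces are pinned: tr(u) = 2*cos(pi*alpha/11) with 1 <= alpha <= 10, tr(v) = 2*cos(pi*beta/19) with 1 <= beta <= 18.
The two central values (-1)^alpha I and (-1)^beta I must be the same matrix, so alpha and beta share a parity.
Enumerate parity-matched pairs: 5*9 odd-odd plus 5*9 even-even gives 90.
That is 90 components of irreducible characters, and with the reducible (abelian) component the total is 91.

91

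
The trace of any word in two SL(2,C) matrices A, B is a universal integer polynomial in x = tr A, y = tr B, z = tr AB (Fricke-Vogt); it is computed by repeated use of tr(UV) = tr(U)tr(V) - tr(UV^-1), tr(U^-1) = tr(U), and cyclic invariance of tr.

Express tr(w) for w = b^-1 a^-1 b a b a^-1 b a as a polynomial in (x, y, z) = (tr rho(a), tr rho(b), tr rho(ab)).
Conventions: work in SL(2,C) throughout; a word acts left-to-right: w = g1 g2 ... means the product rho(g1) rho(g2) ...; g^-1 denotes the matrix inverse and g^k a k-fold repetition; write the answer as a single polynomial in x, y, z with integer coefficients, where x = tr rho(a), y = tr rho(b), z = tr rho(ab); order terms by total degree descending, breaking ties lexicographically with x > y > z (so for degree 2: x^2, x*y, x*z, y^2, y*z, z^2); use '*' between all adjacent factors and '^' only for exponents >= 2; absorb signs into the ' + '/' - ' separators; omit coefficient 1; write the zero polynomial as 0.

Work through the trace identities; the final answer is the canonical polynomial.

tr(a^2 b) = tr(a) * tr(b a) - tr(b) = x*z - y
next, tr(a^2) = tr(a) * tr(a) - tr(1) = x^2 - 2
tr(b a^2 b) = tr(b) * tr(a^2 b) - tr(a^2) = x*y*z - x^2 - y^2 + 2
tr(b a b a) = tr(b a) * tr(b a) - tr(1)   [split at repeated b] = z^2 - 2
next, tr(b a b) = tr(b) * tr(a b) - tr(a) = y*z - x
next, tr(b a^2 b a) = tr(a) * tr(b a b a) - tr(b a b) = x*z^2 - y*z - x
tr(a b a^-1 b a) = tr(b a^2 b) * tr(a) - tr(b a^2 b a) = x^2*y*z - x^3 - x*y^2 - x*z^2 + y*z + 3*x
and tr(b a b^2 a) = tr(b) * tr(a b a b) - tr(a b a) = y*z^2 - x*z - y
next, tr(b a b^2) = tr(b) * tr(b a b) - tr(b a) = y^2*z - x*y - z
and tr(b a^2 b a b) = tr(a) * tr(b a b^2 a) - tr(b a b^2) = x*y*z^2 - x^2*z - y^2*z + z
tr(b a b a b a) = tr(b a b a) * tr(b a) - tr(a b)   [split at repeated b] = z^3 - 3*z
tr(b a^2 b a b a) = tr(a) * tr(b a b a b a) - tr(b a b a b) = x*z^3 - y*z^2 - 2*x*z + y
next, tr(a b a b a^-1 b a) = tr(b a^2 b a b) * tr(a) - tr(b a^2 b a b a) = x^2*y*z^2 - x^3*z - x*y^2*z - x*z^3 + y*z^2 + 3*x*z - y
tr(b a b a b a b) = tr(b) * tr(a b a b a b) - tr(a b a b a) = y*z^3 - x*z^2 - 2*y*z + x
next, tr(b a b a b a b a) = tr(a b a b a b) * tr(a b) - tr(b a b a)   [split at repeated a] = z^4 - 4*z^2 + 2
next, tr(a b a b a^-1 b a b) = tr(b a b a b a b) * tr(a) - tr(b a b a b a b a) = x*y*z^3 - x^2*z^2 - z^4 - 2*x*y*z + x^2 + 4*z^2 - 2
tr(b a b a^-1 b a b^-1 a) = tr(a b a b a^-1 b a) * tr(b) - tr(a b a b a^-1 b a b) = x^2*y^2*z^2 - x^3*y*z - x*y^3*z - 2*x*y*z^3 + x^2*z^2 + y^2*z^2 + z^4 + 5*x*y*z - x^2 - y^2 - 4*z^2 + 2
tr(b^-1 a^-1 b a b a^-1 b a) = tr(b a b a^-1 b a b^-1) * tr(a) - tr(b a b a^-1 b a b^-1 a) = -x^2*y^2*z^2 + 2*x^3*y*z + x*y^3*z + 2*x*y*z^3 - x^4 - x^2*y^2 - 2*x^2*z^2 - y^2*z^2 - z^4 - 4*x*y*z + 4*x^2 + y^2 + 4*z^2 - 2

-x^2*y^2*z^2 + 2*x^3*y*z + x*y^3*z + 2*x*y*z^3 - x^4 - x^2*y^2 - 2*x^2*z^2 - y^2*z^2 - z^4 - 4*x*y*z + 4*x^2 + y^2 + 4*z^2 - 2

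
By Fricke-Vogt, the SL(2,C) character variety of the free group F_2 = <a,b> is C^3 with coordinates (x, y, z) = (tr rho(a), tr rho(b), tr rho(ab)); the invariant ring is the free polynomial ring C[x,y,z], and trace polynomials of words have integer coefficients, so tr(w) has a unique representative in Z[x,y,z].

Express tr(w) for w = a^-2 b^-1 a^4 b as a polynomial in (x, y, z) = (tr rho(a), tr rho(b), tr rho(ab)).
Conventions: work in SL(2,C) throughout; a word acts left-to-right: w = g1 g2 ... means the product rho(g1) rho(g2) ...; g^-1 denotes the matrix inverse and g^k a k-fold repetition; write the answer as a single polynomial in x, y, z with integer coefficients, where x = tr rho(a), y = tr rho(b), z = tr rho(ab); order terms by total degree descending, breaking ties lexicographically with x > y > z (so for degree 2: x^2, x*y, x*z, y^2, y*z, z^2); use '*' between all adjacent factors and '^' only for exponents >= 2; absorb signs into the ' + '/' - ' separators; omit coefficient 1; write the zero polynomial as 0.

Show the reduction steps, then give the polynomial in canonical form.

-x^5*y*z + x^6 + x^4*y^2 + x^4*z^2 + 2*x^3*y*z - 6*x^4 - 2*x^2*y^2 - 2*x^2*z^2 + 9*x^2 - 2

trace(b a^2) = trace(a)*trace(b a) - trace(b)   [square of a] = x*z - y
trace(a^3 b) = trace(a)*trace(b a^2) - trace(b a)   [square of a] = x^2*z - x*y - z
trace(a^2) = trace(a)*trace(a) - trace(1)   [square of a] = x^2 - 2
trace(a^3) = trace(a)*trace(a^2) - trace(a)   [square of a] = x^3 - 3*x
trace(a^2 b^2 a) = trace(b)*trace(a^3 b) - trace(a^3)   [square of b] = x^2*y*z - x^3 - x*y^2 - y*z + 3*x
trace(b^2 a) = trace(b)*trace(a b) - trace(a)   [square of b] = y*z - x
trace(b^2) = trace(b)*trace(b) - trace(1)   [square of b] = y^2 - 2
trace(a^2 b^2) = trace(a)*trace(b^2 a) - trace(b^2)   [square of a] = x*y*z - x^2 - y^2 + 2
trace(b a^4 b) = trace(a)*trace(a^2 b^2 a) - trace(a^2 b^2)   [square of a] = x^3*y*z - x^4 - x^2*y^2 - 2*x*y*z + 4*x^2 + y^2 - 2
trace(b a b a) = trace(a b)*trace(a b) - trace(1)   [split at a repeated a] = z^2 - 2
trace(b a b a^2) = trace(a)*trace(b a b a) - trace(b a b)   [square of a] = x*z^2 - y*z - x
trace(a b a b a^2) = trace(a)*trace(b a b a^2) - trace(b a b a)   [square of a] = x^2*z^2 - x*y*z - x^2 - z^2 + 2
trace(b a^4 b a) = trace(a)*trace(a b a b a^2) - trace(a b a b a)   [square of a] = x^3*z^2 - x^2*y*z - x^3 - 2*x*z^2 + y*z + 3*x
trace(a^4 b a^-1 b) = trace(b a^4 b)*trace(a) - trace(b a^4 b a)   [inverse elimination on a] = x^4*y*z - x^5 - x^3*y^2 - x^3*z^2 - x^2*y*z + 5*x^3 + x*y^2 + 2*x*z^2 - y*z - 5*x
trace(b^-1 a^4 b a^-1) = trace(a^4 b a^-1)*trace(b) - trace(a^4 b a^-1 b)   [inverse elimination on b] = -x^4*y*z + x^5 + x^3*y^2 + x^3*z^2 + 2*x^2*y*z - 5*x^3 - 2*x*y^2 - 2*x*z^2 + 5*x
trace(a^4) = trace(a)*trace(a^3) - trace(a^2)   [square of a] = x^4 - 4*x^2 + 2
trace(a^-2 b^-1 a^4 b) = trace(b^-1 a^4 b a^-1)*trace(a) - trace(b^-1 a^4 b)   [inverse elimination on a] = -x^5*y*z + x^6 + x^4*y^2 + x^4*z^2 + 2*x^3*y*z - 6*x^4 - 2*x^2*y^2 - 2*x^2*z^2 + 9*x^2 - 2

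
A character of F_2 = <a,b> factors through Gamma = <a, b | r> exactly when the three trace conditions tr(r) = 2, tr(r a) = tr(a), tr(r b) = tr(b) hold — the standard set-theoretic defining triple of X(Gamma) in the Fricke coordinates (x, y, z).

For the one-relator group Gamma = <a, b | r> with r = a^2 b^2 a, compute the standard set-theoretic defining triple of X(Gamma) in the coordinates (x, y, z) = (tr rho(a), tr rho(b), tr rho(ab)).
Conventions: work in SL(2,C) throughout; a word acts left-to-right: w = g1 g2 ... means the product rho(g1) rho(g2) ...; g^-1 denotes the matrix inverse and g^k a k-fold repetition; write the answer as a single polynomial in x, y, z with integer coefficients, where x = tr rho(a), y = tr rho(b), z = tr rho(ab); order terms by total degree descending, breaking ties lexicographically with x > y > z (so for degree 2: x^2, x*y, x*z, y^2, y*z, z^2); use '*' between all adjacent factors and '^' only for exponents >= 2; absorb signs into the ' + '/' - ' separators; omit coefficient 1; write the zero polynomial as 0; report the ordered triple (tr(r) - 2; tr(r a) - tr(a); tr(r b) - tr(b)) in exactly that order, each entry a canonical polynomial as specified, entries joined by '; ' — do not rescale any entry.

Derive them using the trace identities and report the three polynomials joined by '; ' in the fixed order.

x^2*y*z - x^3 - x*y^2 - y*z + 3*x - 2; x^3*y*z - x^4 - x^2*y^2 - 2*x*y*z + 4*x^2 + y^2 - x - 2; x*y*z^2 - x^2*z - y^2*z - y + z

and trace(b^2 a) = trace(b)*trace(a b) - trace(a) = y*z - x
trace(b^2) = trace(b)*trace(b) - trace(1) = y^2 - 2
trace(a b^2 a) = trace(a)*trace(b^2 a) - trace(b^2) = x*y*z - x^2 - y^2 + 2
and trace(a^2 b^2 a) = trace(a)*trace(a b^2 a) - trace(a b^2) = x^2*y*z - x^3 - x*y^2 - y*z + 3*x
trace(a^2 b^2 a^2) = trace(a)*trace(a^2 b^2 a) - trace(a^2 b^2)  (reduce the a square) = x^3*y*z - x^4 - x^2*y^2 - 2*x*y*z + 4*x^2 + y^2 - 2
next, trace(b a b a) = trace(a b)*trace(a b) - trace(1) = z^2 - 2
trace(a b a^2 b) = trace(a)*trace(b a b a) - trace(b a b) = x*z^2 - y*z - x
next, trace(b a^2) = trace(a)*trace(b a) - trace(b) = x*z - y
and trace(a b a^2) = trace(a)*trace(b a^2) - trace(b a) = x^2*z - x*y - z
trace(a^2 b^2 a b) = trace(b)*trace(a b a^2 b) - trace(a b a^2) = x*y*z^2 - x^2*z - y^2*z + z
assemble the triple (trace(r) - 2; trace(r a) - x; trace(r b) - y)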